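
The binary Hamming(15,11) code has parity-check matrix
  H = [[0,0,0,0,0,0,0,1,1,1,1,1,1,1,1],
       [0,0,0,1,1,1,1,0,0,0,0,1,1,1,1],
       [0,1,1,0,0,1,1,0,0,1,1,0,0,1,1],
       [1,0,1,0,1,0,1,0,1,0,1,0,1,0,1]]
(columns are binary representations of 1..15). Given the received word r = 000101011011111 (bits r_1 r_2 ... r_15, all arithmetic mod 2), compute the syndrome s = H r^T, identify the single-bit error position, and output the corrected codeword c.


s = (1, 0, 0, 0)^T, error position = 8, corrected codeword c = 000101001011111

Compute s = H r^T mod 2 one row at a time:
  s_1 = 1 + 1 + 0 + 1 + 1 + 1 + 1 + 1 = 7 ≡ 1 (mod 2).
  s_2 = 1 + 0 + 1 + 0 + 1 + 1 + 1 + 1 = 6 ≡ 0 (mod 2).
  s_3 = 0 + 0 + 1 + 0 + 0 + 1 + 1 + 1 = 4 ≡ 0 (mod 2).
  s_4 = 0 + 0 + 0 + 0 + 1 + 1 + 1 + 1 = 4 ≡ 0 (mod 2).
s = (1, 0, 0, 0)^T — this equals column 8 of H (binary 1000), so error is at position 8.
Correct: flip bit 8 of r = 000101011011111 to get c = 000101001011111.


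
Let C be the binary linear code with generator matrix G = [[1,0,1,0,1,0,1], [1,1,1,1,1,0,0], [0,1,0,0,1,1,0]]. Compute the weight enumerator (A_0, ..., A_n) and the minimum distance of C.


Weight distribution: A_0 = 1, A_3 = 2, A_4 = 3, A_5 = 2. Minimum distance d = 3.

Enumerate all 2^3 = 8 messages m ∈ F_2^3.
For each, compute codeword c = mG in F_2^7, then tally its weight.
  m = 000 → c = 0000000, weight = 0.
  m = 100 → c = 1010101, weight = 4.
  m = 010 → c = 1111100, weight = 5.
  m = 110 → c = 0101001, weight = 3.
  m = 001 → c = 0100110, weight = 3.
  m = 101 → c = 1110011, weight = 5.
  m = 011 → c = 1011010, weight = 4.
  m = 111 → c = 0001111, weight = 4.
Tally weights:
  weight 0: 1 codewords.
  weight 3: 2 codewords.
  weight 4: 3 codewords.
  weight 5: 2 codewords.
Minimum distance d = smallest w > 0 with A_w > 0 = 3.
Sanity: Σ A_w = 8 = 2^3 = 8 ✓.


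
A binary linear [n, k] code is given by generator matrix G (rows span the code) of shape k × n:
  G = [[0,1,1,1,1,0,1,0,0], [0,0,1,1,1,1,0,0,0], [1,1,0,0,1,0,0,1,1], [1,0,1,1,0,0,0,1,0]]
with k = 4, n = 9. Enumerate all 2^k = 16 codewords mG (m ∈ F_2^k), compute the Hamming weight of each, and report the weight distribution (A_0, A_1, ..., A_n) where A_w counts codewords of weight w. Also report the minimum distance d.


Weight distribution: A_0 = 1, A_2 = 1, A_3 = 2, A_4 = 3, A_5 = 4, A_6 = 3, A_7 = 2. Minimum distance d = 2.

Enumerate all 2^4 = 16 messages m ∈ F_2^4.
For each, compute codeword c = mG in F_2^9, then tally its weight.
  m = 0000 → c = 000000000, weight = 0.
  m = 1000 → c = 011110100, weight = 5.
  m = 0100 → c = 001111000, weight = 4.
  m = 1100 → c = 010001100, weight = 3.
  m = 0010 → c = 110010011, weight = 5.
  m = 1010 → c = 101100111, weight = 6.
  m = 0110 → c = 111101011, weight = 7.
  m = 1110 → c = 100011111, weight = 6.
  m = 0001 → c = 101100010, weight = 4.
  m = 1001 → c = 110010110, weight = 5.
  m = 0101 → c = 100011010, weight = 4.
  m = 1101 → c = 111101110, weight = 7.
  m = 0011 → c = 011110001, weight = 5.
  m = 1011 → c = 000000101, weight = 2.
  m = 0111 → c = 010001001, weight = 3.
  m = 1111 → c = 001111101, weight = 6.
Tally weights:
  weight 0: 1 codewords.
  weight 2: 1 codewords.
  weight 3: 2 codewords.
  weight 4: 3 codewords.
  weight 5: 4 codewords.
  weight 6: 3 codewords.
  weight 7: 2 codewords.
Minimum distance d = smallest w > 0 with A_w > 0 = 2.
Sanity: Σ A_w = 16 = 2^4 = 16 ✓.


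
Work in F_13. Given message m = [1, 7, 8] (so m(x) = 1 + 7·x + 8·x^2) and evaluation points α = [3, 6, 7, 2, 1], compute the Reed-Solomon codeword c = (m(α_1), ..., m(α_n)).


c = [3, 6, 0, 8, 3]

Message polynomial: m(x) = 1 + 7·x + 8·x^2 (mod 13).
For each evaluation point α_i, compute m(α_i) mod 13:
  α_1 = 3: Horner steps 8 → 5 → 3, so m(3) = 3.
  α_2 = 6: Horner steps 8 → 3 → 6, so m(6) = 6.
  α_3 = 7: Horner steps 8 → 11 → 0, so m(7) = 0.
  α_4 = 2: Horner steps 8 → 10 → 8, so m(2) = 8.
  α_5 = 1: Horner steps 8 → 2 → 3, so m(1) = 3.
Codeword c = [3, 6, 0, 8, 3] ∈ F_13^5.


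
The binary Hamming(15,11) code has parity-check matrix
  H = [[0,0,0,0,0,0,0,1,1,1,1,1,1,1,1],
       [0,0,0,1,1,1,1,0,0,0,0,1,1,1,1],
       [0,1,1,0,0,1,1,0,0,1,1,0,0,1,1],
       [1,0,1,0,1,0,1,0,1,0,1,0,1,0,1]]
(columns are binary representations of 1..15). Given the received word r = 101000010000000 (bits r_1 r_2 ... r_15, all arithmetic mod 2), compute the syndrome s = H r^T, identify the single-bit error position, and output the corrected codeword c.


s = (1, 0, 1, 0)^T, error position = 10, corrected codeword c = 101000010100000

Compute s = H r^T mod 2 one row at a time:
  s_1 = 1 + 0 + 0 + 0 + 0 + 0 + 0 + 0 = 1 ≡ 1 (mod 2).
  s_2 = 0 + 0 + 0 + 0 + 0 + 0 + 0 + 0 = 0 ≡ 0 (mod 2).
  s_3 = 0 + 1 + 0 + 0 + 0 + 0 + 0 + 0 = 1 ≡ 1 (mod 2).
  s_4 = 1 + 1 + 0 + 0 + 0 + 0 + 0 + 0 = 2 ≡ 0 (mod 2).
s = (1, 0, 1, 0)^T — this equals column 10 of H (binary 1010), so error is at position 10.
Correct: flip bit 10 of r = 101000010000000 to get c = 101000010100000.


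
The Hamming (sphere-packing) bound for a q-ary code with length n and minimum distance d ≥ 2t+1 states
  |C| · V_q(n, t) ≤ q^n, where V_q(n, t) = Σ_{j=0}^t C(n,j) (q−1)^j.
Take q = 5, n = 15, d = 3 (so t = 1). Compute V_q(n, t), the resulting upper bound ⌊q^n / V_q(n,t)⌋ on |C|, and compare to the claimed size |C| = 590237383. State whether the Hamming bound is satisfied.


V_q(n, t) = 61, q^n = 30517578125, Hamming bound = 500288165, |C| = 590237383 > bound (violated).

Step 1: Compute V_q(n, t) = Σ_{j=0}^1 C(n, j) (q−1)^j.
  j = 0: C(15,0)·(4)^0 = 1·1 = 1.
  j = 1: C(15,1)·(4)^1 = 15·4 = 60.
  V_q(n, t) = 1 + 60 = 61.
Step 2: q^n = 5^15 = 30517578125.
Step 3: Hamming bound ⌊q^n / V_q(n,t)⌋ = ⌊30517578125/61⌋ = 500288165.
Step 4: Compare |C| = 590237383 to 500288165: violated.
The claimed |C| lies above the Hamming bound, so no 5-ary code of length 15 with d ≥ 3 can have 590237383 codewords.


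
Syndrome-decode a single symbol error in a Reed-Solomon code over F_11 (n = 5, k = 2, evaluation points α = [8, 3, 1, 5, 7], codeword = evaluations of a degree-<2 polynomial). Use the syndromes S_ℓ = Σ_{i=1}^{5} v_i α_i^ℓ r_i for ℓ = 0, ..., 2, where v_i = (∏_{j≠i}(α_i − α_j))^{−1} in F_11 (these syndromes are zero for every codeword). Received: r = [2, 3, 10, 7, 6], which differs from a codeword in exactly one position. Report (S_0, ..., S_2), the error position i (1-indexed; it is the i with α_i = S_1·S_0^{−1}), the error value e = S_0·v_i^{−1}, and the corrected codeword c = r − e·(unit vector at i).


S = (4, 6, 9), error at position 5, error magnitude e = 6, c = [2, 3, 10, 7, 0].

Step 1: column multipliers v_i = (∏_{j≠i}(α_i − α_j))^{−1} mod 11.
  i = 1 (α = 8): (8−3)(8−1)(8−5)(8−7) = 5·7·3·1 = 105 ≡ 6, so v_1 = 6^{−1} = 2 (mod 11).
  i = 2 (α = 3): (3−8)(3−1)(3−5)(3−7) = (−5)·2·(−2)·(−4) = −80 ≡ 8, so v_2 = 8^{−1} = 7 (mod 11).
  i = 3 (α = 1): (1−8)(1−3)(1−5)(1−7) = (−7)·(−2)·(−4)·(−6) = 336 ≡ 6, so v_3 = 6^{−1} = 2 (mod 11).
  i = 4 (α = 5): (5−8)(5−3)(5−1)(5−7) = (−3)·2·4·(−2) = 48 ≡ 4, so v_4 = 4^{−1} = 3 (mod 11).
  i = 5 (α = 7): (7−8)(7−3)(7−1)(7−5) = (−1)·4·6·2 = −48 ≡ 7, so v_5 = 7^{−1} = 8 (mod 11).
  v = [2, 7, 2, 3, 8].
Step 2: syndromes of r = [2, 3, 10, 7, 6] (all sums mod 11).
  S_0 = Σ v_i r_i = 2·2 + 7·3 + 2·10 + 3·7 + 8·6 = 114 ≡ 4.
  S_1 = Σ v_i α_i r_i = 2·8·2 + 7·3·3 + 2·1·10 + 3·5·7 + 8·7·6 = 556 ≡ 6.
  α_i^2 mod 11 = [9, 9, 1, 3, 5].
  S_2 = Σ v_i α_i^2 r_i = 2·9·2 + 7·9·3 + 2·1·10 + 3·3·7 + 8·5·6 = 548 ≡ 9.
  S = (4, 6, 9) ≠ 0, so r is not a codeword (an error is present).
Step 3: locate the error. For a single error e at position i, S_ℓ = v_i·e·α_i^ℓ, so α_err = S_1/S_0.
  S_0^{−1} = 4^{−1} = 3 (mod 11), so α_err = 6·3 = 18 ≡ 7 = α_5. Error position i = 5.
  Consistency check: S_2/S_1 = 9·2 = 18 ≡ 7 = α_err ✓ (single-error assumption holds).
Step 4: error magnitude e = S_0/v_5 = S_0·∏_{j≠5}(α_5 − α_j) = 4·7 = 28 ≡ 6 (mod 11).
Step 5: correct position 5: c_5 = r_5 − e = 6 − 6 ≡ 0 (mod 11). Hence c = [2, 3, 10, 7, 0].
  Check: interpolating c through the α_i gives m(x) = 8 + 2·x (degree < 2) with m(α_i) = c_i for every i, so c is indeed a codeword.


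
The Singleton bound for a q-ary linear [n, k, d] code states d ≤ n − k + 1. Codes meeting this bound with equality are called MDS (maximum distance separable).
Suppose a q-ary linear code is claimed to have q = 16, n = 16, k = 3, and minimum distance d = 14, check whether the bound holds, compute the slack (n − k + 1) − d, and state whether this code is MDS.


Singleton RHS = n − k + 1 = 14, slack = 0, bound satisfied, MDS.

Singleton bound: d ≤ n − k + 1.
Here n = 16, k = 3, so n − k + 1 = 14.
Given d = 14, check d ≤ 14: YES.
Slack = (n − k + 1) − d = 0.
The code is MDS (slack = 0).
Description: the claimed parameters are [16, 3, 14]_16; such a code would be MDS (meets Singleton bound).


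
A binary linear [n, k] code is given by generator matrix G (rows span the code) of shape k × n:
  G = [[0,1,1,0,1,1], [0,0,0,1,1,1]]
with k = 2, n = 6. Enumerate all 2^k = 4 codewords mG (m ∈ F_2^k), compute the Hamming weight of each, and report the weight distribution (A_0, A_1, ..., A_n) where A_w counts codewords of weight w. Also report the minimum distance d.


Weight distribution: A_0 = 1, A_3 = 2, A_4 = 1. Minimum distance d = 3.

Enumerate all 2^2 = 4 messages m ∈ F_2^2.
For each, compute codeword c = mG in F_2^6, then tally its weight.
  m = 00 → c = 000000, weight = 0.
  m = 10 → c = 011011, weight = 4.
  m = 01 → c = 000111, weight = 3.
  m = 11 → c = 011100, weight = 3.
Tally weights:
  weight 0: 1 codewords.
  weight 3: 2 codewords.
  weight 4: 1 codewords.
Minimum distance d = smallest w > 0 with A_w > 0 = 3.
Sanity: Σ A_w = 4 = 2^2 = 4 ✓.


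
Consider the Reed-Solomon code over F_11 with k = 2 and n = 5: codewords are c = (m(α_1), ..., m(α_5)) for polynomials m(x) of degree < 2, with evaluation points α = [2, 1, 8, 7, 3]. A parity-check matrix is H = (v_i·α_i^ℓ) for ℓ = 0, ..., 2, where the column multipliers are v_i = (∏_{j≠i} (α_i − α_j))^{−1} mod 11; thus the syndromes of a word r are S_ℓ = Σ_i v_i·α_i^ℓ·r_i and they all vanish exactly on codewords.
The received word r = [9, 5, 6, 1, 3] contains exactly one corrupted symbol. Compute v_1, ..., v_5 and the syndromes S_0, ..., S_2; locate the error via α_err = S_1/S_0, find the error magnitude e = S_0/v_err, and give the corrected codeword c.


S = (8, 8, 8), error at position 2, error magnitude e = 1, c = [9, 4, 6, 1, 3].

Step 1: column multipliers v_i = (∏_{j≠i}(α_i − α_j))^{−1} mod 11.
  i = 1 (α = 2): (2−1)(2−8)(2−7)(2−3) = 1·(−6)·(−5)·(−1) = −30 ≡ 3, so v_1 = 3^{−1} = 4 (mod 11).
  i = 2 (α = 1): (1−2)(1−8)(1−7)(1−3) = (−1)·(−7)·(−6)·(−2) = 84 ≡ 7, so v_2 = 7^{−1} = 8 (mod 11).
  i = 3 (α = 8): (8−2)(8−1)(8−7)(8−3) = 6·7·1·5 = 210 ≡ 1, so v_3 = 1^{−1} = 1 (mod 11).
  i = 4 (α = 7): (7−2)(7−1)(7−8)(7−3) = 5·6·(−1)·4 = −120 ≡ 1, so v_4 = 1^{−1} = 1 (mod 11).
  i = 5 (α = 3): (3−2)(3−1)(3−8)(3−7) = 1·2·(−5)·(−4) = 40 ≡ 7, so v_5 = 7^{−1} = 8 (mod 11).
  v = [4, 8, 1, 1, 8].
Step 2: syndromes of r = [9, 5, 6, 1, 3] (all sums mod 11).
  S_0 = Σ v_i r_i = 4·9 + 8·5 + 1·6 + 1·1 + 8·3 = 107 ≡ 8.
  S_1 = Σ v_i α_i r_i = 4·2·9 + 8·1·5 + 1·8·6 + 1·7·1 + 8·3·3 = 239 ≡ 8.
  α_i^2 mod 11 = [4, 1, 9, 5, 9].
  S_2 = Σ v_i α_i^2 r_i = 4·4·9 + 8·1·5 + 1·9·6 + 1·5·1 + 8·9·3 = 459 ≡ 8.
  S = (8, 8, 8) ≠ 0, so r is not a codeword (an error is present).
Step 3: locate the error. For a single error e at position i, S_ℓ = v_i·e·α_i^ℓ, so α_err = S_1/S_0.
  S_0^{−1} = 8^{−1} = 7 (mod 11), so α_err = 8·7 = 56 ≡ 1 = α_2. Error position i = 2.
  Consistency check: S_2/S_1 = 8·7 = 56 ≡ 1 = α_err ✓ (single-error assumption holds).
Step 4: error magnitude e = S_0/v_2 = S_0·∏_{j≠2}(α_2 − α_j) = 8·7 = 56 ≡ 1 (mod 11).
Step 5: correct position 2: c_2 = r_2 − e = 5 − 1 ≡ 4 (mod 11). Hence c = [9, 4, 6, 1, 3].
  Check: interpolating c through the α_i gives m(x) = 10 + 5·x (degree < 2) with m(α_i) = c_i for every i, so c is indeed a codeword.


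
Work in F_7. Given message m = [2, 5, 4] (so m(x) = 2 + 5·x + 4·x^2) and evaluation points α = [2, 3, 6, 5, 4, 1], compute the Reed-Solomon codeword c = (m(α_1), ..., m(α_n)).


c = [0, 4, 1, 1, 2, 4]

Message polynomial: m(x) = 2 + 5·x + 4·x^2 (mod 7).
For each evaluation point α_i, compute m(α_i) mod 7:
  α_1 = 2: Horner steps 4 → 6 → 0, so m(2) = 0.
  α_2 = 3: Horner steps 4 → 3 → 4, so m(3) = 4.
  α_3 = 6: Horner steps 4 → 1 → 1, so m(6) = 1.
  α_4 = 5: Horner steps 4 → 4 → 1, so m(5) = 1.
  α_5 = 4: Horner steps 4 → 0 → 2, so m(4) = 2.
  α_6 = 1: Horner steps 4 → 2 → 4, so m(1) = 4.
Codeword c = [0, 4, 1, 1, 2, 4] ∈ F_7^6.


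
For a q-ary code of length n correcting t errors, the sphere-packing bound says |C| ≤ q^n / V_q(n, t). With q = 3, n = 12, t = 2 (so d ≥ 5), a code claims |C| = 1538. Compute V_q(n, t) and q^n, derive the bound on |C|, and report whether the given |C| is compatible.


V_q(n, t) = 289, q^n = 531441, Hamming bound = 1838, |C| = 1538 ≤ bound (satisfied).

Step 1: Compute V_q(n, t) = Σ_{j=0}^2 C(n, j) (q−1)^j.
  j = 0: C(12,0)·(2)^0 = 1·1 = 1.
  j = 1: C(12,1)·(2)^1 = 12·2 = 24.
  j = 2: C(12,2)·(2)^2 = 66·4 = 264.
  V_q(n, t) = 1 + 24 + 264 = 289.
Step 2: q^n = 3^12 = 531441.
Step 3: Hamming bound ⌊q^n / V_q(n,t)⌋ = ⌊531441/289⌋ = 1838.
Step 4: Compare |C| = 1538 to 1838: satisfied.
The claimed |C| lies below the Hamming bound.


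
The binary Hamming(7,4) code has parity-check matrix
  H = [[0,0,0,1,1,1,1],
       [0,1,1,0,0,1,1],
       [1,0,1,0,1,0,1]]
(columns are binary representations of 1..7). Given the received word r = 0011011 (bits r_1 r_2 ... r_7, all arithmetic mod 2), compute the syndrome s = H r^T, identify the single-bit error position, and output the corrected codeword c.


s = (1, 1, 0)^T, error position = 6, corrected codeword c = 0011001

Compute s = H r^T mod 2 one row at a time:
  s_1 = 1 + 0 + 1 + 1 = 3 ≡ 1 (mod 2).
  s_2 = 0 + 1 + 1 + 1 = 3 ≡ 1 (mod 2).
  s_3 = 0 + 1 + 0 + 1 = 2 ≡ 0 (mod 2).
s = (1, 1, 0)^T — this equals column 6 of H (binary 110), so error is at position 6.
Correct: flip bit 6 of r = 0011011 to get c = 0011001.


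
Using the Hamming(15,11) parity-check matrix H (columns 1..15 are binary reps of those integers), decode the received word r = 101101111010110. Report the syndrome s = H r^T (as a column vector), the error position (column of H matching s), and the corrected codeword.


s = (1, 1, 1, 0)^T, error position = 14, corrected codeword c = 101101111010100

Compute s = H r^T mod 2 one row at a time:
  s_1 = 1 + 1 + 0 + 1 + 0 + 1 + 1 + 0 = 5 ≡ 1 (mod 2).
  s_2 = 1 + 0 + 1 + 1 + 0 + 1 + 1 + 0 = 5 ≡ 1 (mod 2).
  s_3 = 0 + 1 + 1 + 1 + 0 + 1 + 1 + 0 = 5 ≡ 1 (mod 2).
  s_4 = 1 + 1 + 0 + 1 + 1 + 1 + 1 + 0 = 6 ≡ 0 (mod 2).
s = (1, 1, 1, 0)^T — this equals column 14 of H (binary 1110), so error is at position 14.
Correct: flip bit 14 of r = 101101111010110 to get c = 101101111010100.


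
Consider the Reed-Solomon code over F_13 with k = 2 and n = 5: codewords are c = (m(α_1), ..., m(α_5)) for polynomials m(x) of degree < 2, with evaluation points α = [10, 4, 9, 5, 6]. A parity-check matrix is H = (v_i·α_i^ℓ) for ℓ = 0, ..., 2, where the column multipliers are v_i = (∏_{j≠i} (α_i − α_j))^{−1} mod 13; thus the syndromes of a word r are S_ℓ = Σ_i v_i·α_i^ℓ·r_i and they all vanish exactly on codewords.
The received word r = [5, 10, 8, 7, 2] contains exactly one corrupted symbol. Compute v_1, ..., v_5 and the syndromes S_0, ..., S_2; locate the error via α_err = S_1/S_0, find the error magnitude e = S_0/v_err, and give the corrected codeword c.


S = (1, 6, 10), error at position 5, error magnitude e = 11, c = [5, 10, 8, 7, 4].

Step 1: column multipliers v_i = (∏_{j≠i}(α_i − α_j))^{−1} mod 13.
  i = 1 (α = 10): (10−4)(10−9)(10−5)(10−6) = 6·1·5·4 = 120 ≡ 3, so v_1 = 3^{−1} = 9 (mod 13).
  i = 2 (α = 4): (4−10)(4−9)(4−5)(4−6) = (−6)·(−5)·(−1)·(−2) = 60 ≡ 8, so v_2 = 8^{−1} = 5 (mod 13).
  i = 3 (α = 9): (9−10)(9−4)(9−5)(9−6) = (−1)·5·4·3 = −60 ≡ 5, so v_3 = 5^{−1} = 8 (mod 13).
  i = 4 (α = 5): (5−10)(5−4)(5−9)(5−6) = (−5)·1·(−4)·(−1) = −20 ≡ 6, so v_4 = 6^{−1} = 11 (mod 13).
  i = 5 (α = 6): (6−10)(6−4)(6−9)(6−5) = (−4)·2·(−3)·1 = 24 ≡ 11, so v_5 = 11^{−1} = 6 (mod 13).
  v = [9, 5, 8, 11, 6].
Step 2: syndromes of r = [5, 10, 8, 7, 2] (all sums mod 13).
  S_0 = Σ v_i r_i = 9·5 + 5·10 + 8·8 + 11·7 + 6·2 = 248 ≡ 1.
  S_1 = Σ v_i α_i r_i = 9·10·5 + 5·4·10 + 8·9·8 + 11·5·7 + 6·6·2 = 1683 ≡ 6.
  α_i^2 mod 13 = [9, 3, 3, 12, 10].
  S_2 = Σ v_i α_i^2 r_i = 9·9·5 + 5·3·10 + 8·3·8 + 11·12·7 + 6·10·2 = 1791 ≡ 10.
  S = (1, 6, 10) ≠ 0, so r is not a codeword (an error is present).
Step 3: locate the error. For a single error e at position i, S_ℓ = v_i·e·α_i^ℓ, so α_err = S_1/S_0.
  S_0^{−1} = 1^{−1} = 1 (mod 13), so α_err = 6·1 = 6 ≡ 6 = α_5. Error position i = 5.
  Consistency check: S_2/S_1 = 10·11 = 110 ≡ 6 = α_err ✓ (single-error assumption holds).
Step 4: error magnitude e = S_0/v_5 = S_0·∏_{j≠5}(α_5 − α_j) = 1·11 = 11 ≡ 11 (mod 13).
Step 5: correct position 5: c_5 = r_5 − e = 2 − 11 ≡ 4 (mod 13). Hence c = [5, 10, 8, 7, 4].
  Check: interpolating c through the α_i gives m(x) = 9 + 10·x (degree < 2) with m(α_i) = c_i for every i, so c is indeed a codeword.


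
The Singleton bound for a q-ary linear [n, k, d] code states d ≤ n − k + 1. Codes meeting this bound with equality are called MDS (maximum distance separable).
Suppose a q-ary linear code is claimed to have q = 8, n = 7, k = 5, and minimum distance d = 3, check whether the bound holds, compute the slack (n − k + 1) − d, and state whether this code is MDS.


Singleton RHS = n − k + 1 = 3, slack = 0, bound satisfied, MDS.

Singleton bound: d ≤ n − k + 1.
Here n = 7, k = 5, so n − k + 1 = 3.
Given d = 3, check d ≤ 3: YES.
Slack = (n − k + 1) − d = 0.
The code is MDS (slack = 0).
Description: the claimed parameters are [7, 5, 3]_8; such a code would be MDS (meets Singleton bound).


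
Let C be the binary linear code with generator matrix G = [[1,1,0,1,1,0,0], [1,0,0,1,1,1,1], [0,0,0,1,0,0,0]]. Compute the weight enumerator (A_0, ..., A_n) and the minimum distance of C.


Weight distribution: A_0 = 1, A_1 = 1, A_3 = 2, A_4 = 3, A_5 = 1. Minimum distance d = 1.

Enumerate all 2^3 = 8 messages m ∈ F_2^3.
For each, compute codeword c = mG in F_2^7, then tally its weight.
  m = 000 → c = 0000000, weight = 0.
  m = 100 → c = 1101100, weight = 4.
  m = 010 → c = 1001111, weight = 5.
  m = 110 → c = 0100011, weight = 3.
  m = 001 → c = 0001000, weight = 1.
  m = 101 → c = 1100100, weight = 3.
  m = 011 → c = 1000111, weight = 4.
  m = 111 → c = 0101011, weight = 4.
Tally weights:
  weight 0: 1 codewords.
  weight 1: 1 codewords.
  weight 3: 2 codewords.
  weight 4: 3 codewords.
  weight 5: 1 codewords.
Minimum distance d = smallest w > 0 with A_w > 0 = 1.
Sanity: Σ A_w = 8 = 2^3 = 8 ✓.


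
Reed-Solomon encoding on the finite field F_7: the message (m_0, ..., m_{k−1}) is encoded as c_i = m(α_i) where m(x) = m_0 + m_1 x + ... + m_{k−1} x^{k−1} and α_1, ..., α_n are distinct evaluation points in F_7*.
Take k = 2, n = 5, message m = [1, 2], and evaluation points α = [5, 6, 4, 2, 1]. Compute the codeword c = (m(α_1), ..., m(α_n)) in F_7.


c = [4, 6, 2, 5, 3]

Message polynomial: m(x) = 1 + 2·x (mod 7).
For each evaluation point α_i, compute m(α_i) mod 7:
  α_1 = 5: Horner steps 2 → 4, so m(5) = 4.
  α_2 = 6: Horner steps 2 → 6, so m(6) = 6.
  α_3 = 4: Horner steps 2 → 2, so m(4) = 2.
  α_4 = 2: Horner steps 2 → 5, so m(2) = 5.
  α_5 = 1: Horner steps 2 → 3, so m(1) = 3.
Codeword c = [4, 6, 2, 5, 3] ∈ F_7^5.


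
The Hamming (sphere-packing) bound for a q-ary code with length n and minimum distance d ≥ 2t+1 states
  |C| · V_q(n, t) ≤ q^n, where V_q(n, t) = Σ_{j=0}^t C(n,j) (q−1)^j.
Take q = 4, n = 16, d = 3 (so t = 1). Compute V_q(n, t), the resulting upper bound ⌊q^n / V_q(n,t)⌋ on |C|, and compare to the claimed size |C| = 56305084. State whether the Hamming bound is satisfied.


V_q(n, t) = 49, q^n = 4294967296, Hamming bound = 87652393, |C| = 56305084 ≤ bound (satisfied).

Step 1: Compute V_q(n, t) = Σ_{j=0}^1 C(n, j) (q−1)^j.
  j = 0: C(16,0)·(3)^0 = 1·1 = 1.
  j = 1: C(16,1)·(3)^1 = 16·3 = 48.
  V_q(n, t) = 1 + 48 = 49.
Step 2: q^n = 4^16 = 4294967296.
Step 3: Hamming bound ⌊q^n / V_q(n,t)⌋ = ⌊4294967296/49⌋ = 87652393.
Step 4: Compare |C| = 56305084 to 87652393: satisfied.
The claimed |C| lies below the Hamming bound.


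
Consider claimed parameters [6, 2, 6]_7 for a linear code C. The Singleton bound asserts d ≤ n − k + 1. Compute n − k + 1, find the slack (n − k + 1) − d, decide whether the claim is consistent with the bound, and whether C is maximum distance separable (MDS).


Singleton RHS = n − k + 1 = 5, slack = -1, bound violated (no such code; not MDS).

Singleton bound: d ≤ n − k + 1.
Here n = 6, k = 2, so n − k + 1 = 5.
Given d = 6, check d ≤ 5: NO.
Slack = (n − k + 1) − d = -1.
The slack is negative: d = 6 exceeds n − k + 1 = 5 by 1, so the Singleton bound is violated and no linear [6, 2, 6]_7 code can exist. In particular it is not MDS (MDS requires d = n − k + 1 exactly).
Description: the claimed parameters are [6, 2, 6]_7; such a code would be impossible (violates the Singleton bound).


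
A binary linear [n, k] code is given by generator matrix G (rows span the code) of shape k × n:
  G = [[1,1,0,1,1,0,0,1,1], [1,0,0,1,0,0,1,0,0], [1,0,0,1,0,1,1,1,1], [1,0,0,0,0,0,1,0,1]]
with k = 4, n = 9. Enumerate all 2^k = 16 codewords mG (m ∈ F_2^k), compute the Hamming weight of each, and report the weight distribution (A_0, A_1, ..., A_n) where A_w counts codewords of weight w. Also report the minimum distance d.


Weight distribution: A_0 = 1, A_2 = 1, A_3 = 4, A_4 = 3, A_5 = 4, A_6 = 3. Minimum distance d = 2.

Enumerate all 2^4 = 16 messages m ∈ F_2^4.
For each, compute codeword c = mG in F_2^9, then tally its weight.
  m = 0000 → c = 000000000, weight = 0.
  m = 1000 → c = 110110011, weight = 6.
  m = 0100 → c = 100100100, weight = 3.
  m = 1100 → c = 010010111, weight = 5.
  m = 0010 → c = 100101111, weight = 6.
  m = 1010 → c = 010011100, weight = 4.
  m = 0110 → c = 000001011, weight = 3.
  m = 1110 → c = 110111000, weight = 5.
  m = 0001 → c = 100000101, weight = 3.
  m = 1001 → c = 010110110, weight = 5.
  m = 0101 → c = 000100001, weight = 2.
  m = 1101 → c = 110010010, weight = 4.
  m = 0011 → c = 000101010, weight = 3.
  m = 1011 → c = 110011001, weight = 5.
  m = 0111 → c = 100001110, weight = 4.
  m = 1111 → c = 010111101, weight = 6.
Tally weights:
  weight 0: 1 codewords.
  weight 2: 1 codewords.
  weight 3: 4 codewords.
  weight 4: 3 codewords.
  weight 5: 4 codewords.
  weight 6: 3 codewords.
Minimum distance d = smallest w > 0 with A_w > 0 = 2.
Sanity: Σ A_w = 16 = 2^4 = 16 ✓.


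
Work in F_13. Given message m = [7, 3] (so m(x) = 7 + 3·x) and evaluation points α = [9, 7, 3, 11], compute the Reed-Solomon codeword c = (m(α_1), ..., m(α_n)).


c = [8, 2, 3, 1]

Message polynomial: m(x) = 7 + 3·x (mod 13).
For each evaluation point α_i, compute m(α_i) mod 13:
  α_1 = 9: Horner steps 3 → 8, so m(9) = 8.
  α_2 = 7: Horner steps 3 → 2, so m(7) = 2.
  α_3 = 3: Horner steps 3 → 3, so m(3) = 3.
  α_4 = 11: Horner steps 3 → 1, so m(11) = 1.
Codeword c = [8, 2, 3, 1] ∈ F_13^4.


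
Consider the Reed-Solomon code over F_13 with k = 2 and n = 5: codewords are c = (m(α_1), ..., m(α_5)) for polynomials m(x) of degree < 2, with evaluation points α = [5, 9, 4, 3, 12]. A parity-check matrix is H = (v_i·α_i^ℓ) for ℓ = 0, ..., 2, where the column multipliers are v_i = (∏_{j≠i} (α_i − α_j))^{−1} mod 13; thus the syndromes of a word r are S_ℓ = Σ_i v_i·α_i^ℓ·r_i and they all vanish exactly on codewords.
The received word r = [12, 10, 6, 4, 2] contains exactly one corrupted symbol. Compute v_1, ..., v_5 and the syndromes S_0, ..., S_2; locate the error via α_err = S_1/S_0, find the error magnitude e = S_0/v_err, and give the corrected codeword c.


S = (1, 3, 9), error at position 4, error magnitude e = 4, c = [12, 10, 6, 0, 2].

Step 1: column multipliers v_i = (∏_{j≠i}(α_i − α_j))^{−1} mod 13.
  i = 1 (α = 5): (5−9)(5−4)(5−3)(5−12) = (−4)·1·2·(−7) = 56 ≡ 4, so v_1 = 4^{−1} = 10 (mod 13).
  i = 2 (α = 9): (9−5)(9−4)(9−3)(9−12) = 4·5·6·(−3) = −360 ≡ 4, so v_2 = 4^{−1} = 10 (mod 13).
  i = 3 (α = 4): (4−5)(4−9)(4−3)(4−12) = (−1)·(−5)·1·(−8) = −40 ≡ 12, so v_3 = 12^{−1} = 12 (mod 13).
  i = 4 (α = 3): (3−5)(3−9)(3−4)(3−12) = (−2)·(−6)·(−1)·(−9) = 108 ≡ 4, so v_4 = 4^{−1} = 10 (mod 13).
  i = 5 (α = 12): (12−5)(12−9)(12−4)(12−3) = 7·3·8·9 = 1512 ≡ 4, so v_5 = 4^{−1} = 10 (mod 13).
  v = [10, 10, 12, 10, 10].
Step 2: syndromes of r = [12, 10, 6, 4, 2] (all sums mod 13).
  S_0 = Σ v_i r_i = 10·12 + 10·10 + 12·6 + 10·4 + 10·2 = 352 ≡ 1.
  S_1 = Σ v_i α_i r_i = 10·5·12 + 10·9·10 + 12·4·6 + 10·3·4 + 10·12·2 = 2148 ≡ 3.
  α_i^2 mod 13 = [12, 3, 3, 9, 1].
  S_2 = Σ v_i α_i^2 r_i = 10·12·12 + 10·3·10 + 12·3·6 + 10·9·4 + 10·1·2 = 2336 ≡ 9.
  S = (1, 3, 9) ≠ 0, so r is not a codeword (an error is present).
Step 3: locate the error. For a single error e at position i, S_ℓ = v_i·e·α_i^ℓ, so α_err = S_1/S_0.
  S_0^{−1} = 1^{−1} = 1 (mod 13), so α_err = 3·1 = 3 ≡ 3 = α_4. Error position i = 4.
  Consistency check: S_2/S_1 = 9·9 = 81 ≡ 3 = α_err ✓ (single-error assumption holds).
Step 4: error magnitude e = S_0/v_4 = S_0·∏_{j≠4}(α_4 − α_j) = 1·4 = 4 ≡ 4 (mod 13).
Step 5: correct position 4: c_4 = r_4 − e = 4 − 4 ≡ 0 (mod 13). Hence c = [12, 10, 6, 0, 2].
  Check: interpolating c through the α_i gives m(x) = 8 + 6·x (degree < 2) with m(α_i) = c_i for every i, so c is indeed a codeword.


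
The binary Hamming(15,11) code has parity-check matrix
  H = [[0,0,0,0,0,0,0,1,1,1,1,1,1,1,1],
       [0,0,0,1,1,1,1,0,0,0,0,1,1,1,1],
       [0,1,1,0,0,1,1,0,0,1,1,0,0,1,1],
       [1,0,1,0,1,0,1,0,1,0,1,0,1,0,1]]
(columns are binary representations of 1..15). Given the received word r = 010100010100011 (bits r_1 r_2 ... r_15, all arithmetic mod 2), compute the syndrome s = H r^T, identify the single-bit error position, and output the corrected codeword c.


s = (0, 1, 0, 1)^T, error position = 5, corrected codeword c = 010110010100011

Compute s = H r^T mod 2 one row at a time:
  s_1 = 1 + 0 + 1 + 0 + 0 + 0 + 1 + 1 = 4 ≡ 0 (mod 2).
  s_2 = 1 + 0 + 0 + 0 + 0 + 0 + 1 + 1 = 3 ≡ 1 (mod 2).
  s_3 = 1 + 0 + 0 + 0 + 1 + 0 + 1 + 1 = 4 ≡ 0 (mod 2).
  s_4 = 0 + 0 + 0 + 0 + 0 + 0 + 0 + 1 = 1 ≡ 1 (mod 2).
s = (0, 1, 0, 1)^T — this equals column 5 of H (binary 0101), so error is at position 5.
Correct: flip bit 5 of r = 010100010100011 to get c = 010110010100011.


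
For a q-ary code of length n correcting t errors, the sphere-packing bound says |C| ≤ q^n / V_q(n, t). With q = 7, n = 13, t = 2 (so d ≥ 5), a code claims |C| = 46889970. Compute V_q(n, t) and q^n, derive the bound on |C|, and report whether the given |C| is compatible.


V_q(n, t) = 2887, q^n = 96889010407, Hamming bound = 33560446, |C| = 46889970 > bound (violated).

Step 1: Compute V_q(n, t) = Σ_{j=0}^2 C(n, j) (q−1)^j.
  j = 0: C(13,0)·(6)^0 = 1·1 = 1.
  j = 1: C(13,1)·(6)^1 = 13·6 = 78.
  j = 2: C(13,2)·(6)^2 = 78·36 = 2808.
  V_q(n, t) = 1 + 78 + 2808 = 2887.
Step 2: q^n = 7^13 = 96889010407.
Step 3: Hamming bound ⌊q^n / V_q(n,t)⌋ = ⌊96889010407/2887⌋ = 33560446.
Step 4: Compare |C| = 46889970 to 33560446: violated.
The claimed |C| lies above the Hamming bound, so no 7-ary code of length 13 with d ≥ 5 can have 46889970 codewords.


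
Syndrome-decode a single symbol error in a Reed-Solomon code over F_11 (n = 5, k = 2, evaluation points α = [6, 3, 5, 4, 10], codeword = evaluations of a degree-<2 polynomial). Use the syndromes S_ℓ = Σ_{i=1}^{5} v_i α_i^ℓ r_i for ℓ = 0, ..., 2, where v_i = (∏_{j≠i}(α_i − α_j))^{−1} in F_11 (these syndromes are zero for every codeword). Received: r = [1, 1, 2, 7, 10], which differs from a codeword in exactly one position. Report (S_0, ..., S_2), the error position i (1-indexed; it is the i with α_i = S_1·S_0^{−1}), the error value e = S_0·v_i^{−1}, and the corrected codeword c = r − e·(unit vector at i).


S = (9, 10, 5), error at position 1, error magnitude e = 4, c = [8, 1, 2, 7, 10].

Step 1: column multipliers v_i = (∏_{j≠i}(α_i − α_j))^{−1} mod 11.
  i = 1 (α = 6): (6−3)(6−5)(6−4)(6−10) = 3·1·2·(−4) = −24 ≡ 9, so v_1 = 9^{−1} = 5 (mod 11).
  i = 2 (α = 3): (3−6)(3−5)(3−4)(3−10) = (−3)·(−2)·(−1)·(−7) = 42 ≡ 9, so v_2 = 9^{−1} = 5 (mod 11).
  i = 3 (α = 5): (5−6)(5−3)(5−4)(5−10) = (−1)·2·1·(−5) = 10 ≡ 10, so v_3 = 10^{−1} = 10 (mod 11).
  i = 4 (α = 4): (4−6)(4−3)(4−5)(4−10) = (−2)·1·(−1)·(−6) = −12 ≡ 10, so v_4 = 10^{−1} = 10 (mod 11).
  i = 5 (α = 10): (10−6)(10−3)(10−5)(10−4) = 4·7·5·6 = 840 ≡ 4, so v_5 = 4^{−1} = 3 (mod 11).
  v = [5, 5, 10, 10, 3].
Step 2: syndromes of r = [1, 1, 2, 7, 10] (all sums mod 11).
  S_0 = Σ v_i r_i = 5·1 + 5·1 + 10·2 + 10·7 + 3·10 = 130 ≡ 9.
  S_1 = Σ v_i α_i r_i = 5·6·1 + 5·3·1 + 10·5·2 + 10·4·7 + 3·10·10 = 725 ≡ 10.
  α_i^2 mod 11 = [3, 9, 3, 5, 1].
  S_2 = Σ v_i α_i^2 r_i = 5·3·1 + 5·9·1 + 10·3·2 + 10·5·7 + 3·1·10 = 500 ≡ 5.
  S = (9, 10, 5) ≠ 0, so r is not a codeword (an error is present).
Step 3: locate the error. For a single error e at position i, S_ℓ = v_i·e·α_i^ℓ, so α_err = S_1/S_0.
  S_0^{−1} = 9^{−1} = 5 (mod 11), so α_err = 10·5 = 50 ≡ 6 = α_1. Error position i = 1.
  Consistency check: S_2/S_1 = 5·10 = 50 ≡ 6 = α_err ✓ (single-error assumption holds).
Step 4: error magnitude e = S_0/v_1 = S_0·∏_{j≠1}(α_1 − α_j) = 9·9 = 81 ≡ 4 (mod 11).
Step 5: correct position 1: c_1 = r_1 − e = 1 − 4 ≡ 8 (mod 11). Hence c = [8, 1, 2, 7, 10].
  Check: interpolating c through the α_i gives m(x) = 5 + 6·x (degree < 2) with m(α_i) = c_i for every i, so c is indeed a codeword.


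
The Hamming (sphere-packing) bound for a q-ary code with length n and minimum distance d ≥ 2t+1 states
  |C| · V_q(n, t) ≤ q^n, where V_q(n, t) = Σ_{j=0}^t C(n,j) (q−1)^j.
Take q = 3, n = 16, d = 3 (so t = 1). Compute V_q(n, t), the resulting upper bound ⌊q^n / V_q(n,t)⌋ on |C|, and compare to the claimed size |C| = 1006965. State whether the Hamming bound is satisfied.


V_q(n, t) = 33, q^n = 43046721, Hamming bound = 1304446, |C| = 1006965 ≤ bound (satisfied).

Step 1: Compute V_q(n, t) = Σ_{j=0}^1 C(n, j) (q−1)^j.
  j = 0: C(16,0)·(2)^0 = 1·1 = 1.
  j = 1: C(16,1)·(2)^1 = 16·2 = 32.
  V_q(n, t) = 1 + 32 = 33.
Step 2: q^n = 3^16 = 43046721.
Step 3: Hamming bound ⌊q^n / V_q(n,t)⌋ = ⌊43046721/33⌋ = 1304446.
Step 4: Compare |C| = 1006965 to 1304446: satisfied.
The claimed |C| lies below the Hamming bound.


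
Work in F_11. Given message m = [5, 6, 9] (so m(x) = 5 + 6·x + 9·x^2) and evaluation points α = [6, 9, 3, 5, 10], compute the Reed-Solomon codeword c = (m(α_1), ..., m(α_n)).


c = [2, 7, 5, 7, 8]

Message polynomial: m(x) = 5 + 6·x + 9·x^2 (mod 11).
For each evaluation point α_i, compute m(α_i) mod 11:
  α_1 = 6: Horner steps 9 → 5 → 2, so m(6) = 2.
  α_2 = 9: Horner steps 9 → 10 → 7, so m(9) = 7.
  α_3 = 3: Horner steps 9 → 0 → 5, so m(3) = 5.
  α_4 = 5: Horner steps 9 → 7 → 7, so m(5) = 7.
  α_5 = 10: Horner steps 9 → 8 → 8, so m(10) = 8.
Codeword c = [2, 7, 5, 7, 8] ∈ F_11^5.


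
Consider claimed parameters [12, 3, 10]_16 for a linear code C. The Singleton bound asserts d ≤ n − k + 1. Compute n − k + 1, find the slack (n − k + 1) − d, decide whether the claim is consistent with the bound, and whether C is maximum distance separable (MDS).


Singleton RHS = n − k + 1 = 10, slack = 0, bound satisfied, MDS.

Singleton bound: d ≤ n − k + 1.
Here n = 12, k = 3, so n − k + 1 = 10.
Given d = 10, check d ≤ 10: YES.
Slack = (n − k + 1) − d = 0.
The code is MDS (slack = 0).
Description: the claimed parameters are [12, 3, 10]_16; such a code would be MDS (meets Singleton bound).


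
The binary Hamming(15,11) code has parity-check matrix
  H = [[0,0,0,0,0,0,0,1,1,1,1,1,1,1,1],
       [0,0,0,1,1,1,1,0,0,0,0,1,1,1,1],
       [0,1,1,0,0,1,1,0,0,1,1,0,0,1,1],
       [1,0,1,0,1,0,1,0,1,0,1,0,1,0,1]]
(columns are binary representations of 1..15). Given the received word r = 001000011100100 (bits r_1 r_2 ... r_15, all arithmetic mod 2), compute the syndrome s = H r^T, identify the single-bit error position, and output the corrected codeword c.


s = (0, 1, 0, 1)^T, error position = 5, corrected codeword c = 001010011100100

Compute s = H r^T mod 2 one row at a time:
  s_1 = 1 + 1 + 1 + 0 + 0 + 1 + 0 + 0 = 4 ≡ 0 (mod 2).
  s_2 = 0 + 0 + 0 + 0 + 0 + 1 + 0 + 0 = 1 ≡ 1 (mod 2).
  s_3 = 0 + 1 + 0 + 0 + 1 + 0 + 0 + 0 = 2 ≡ 0 (mod 2).
  s_4 = 0 + 1 + 0 + 0 + 1 + 0 + 1 + 0 = 3 ≡ 1 (mod 2).
s = (0, 1, 0, 1)^T — this equals column 5 of H (binary 0101), so error is at position 5.
Correct: flip bit 5 of r = 001000011100100 to get c = 001010011100100.


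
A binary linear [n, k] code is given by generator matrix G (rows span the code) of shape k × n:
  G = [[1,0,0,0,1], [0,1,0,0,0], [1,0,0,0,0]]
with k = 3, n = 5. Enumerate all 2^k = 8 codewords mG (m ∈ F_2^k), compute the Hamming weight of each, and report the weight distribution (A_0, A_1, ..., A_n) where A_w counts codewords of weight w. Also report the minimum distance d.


Weight distribution: A_0 = 1, A_1 = 3, A_2 = 3, A_3 = 1. Minimum distance d = 1.

Enumerate all 2^3 = 8 messages m ∈ F_2^3.
For each, compute codeword c = mG in F_2^5, then tally its weight.
  m = 000 → c = 00000, weight = 0.
  m = 100 → c = 10001, weight = 2.
  m = 010 → c = 01000, weight = 1.
  m = 110 → c = 11001, weight = 3.
  m = 001 → c = 10000, weight = 1.
  m = 101 → c = 00001, weight = 1.
  m = 011 → c = 11000, weight = 2.
  m = 111 → c = 01001, weight = 2.
Tally weights:
  weight 0: 1 codewords.
  weight 1: 3 codewords.
  weight 2: 3 codewords.
  weight 3: 1 codewords.
Minimum distance d = smallest w > 0 with A_w > 0 = 1.
Sanity: Σ A_w = 8 = 2^3 = 8 ✓.


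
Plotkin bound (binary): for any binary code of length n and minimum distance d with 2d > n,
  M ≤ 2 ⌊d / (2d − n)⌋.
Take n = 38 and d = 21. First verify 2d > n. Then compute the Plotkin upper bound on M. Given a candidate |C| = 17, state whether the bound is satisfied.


Plotkin bound M ≤ 10; given |C| = 17 > bound (violated).

Check applicability: 2d = 42, n = 38.
2d − n = 4 > 0, so Plotkin applies.
Compute d/(2d−n) = 21/4 ≈ 5.2500.
⌊d/(2d−n)⌋ = 5.
Plotkin bound: M ≤ 2·5 = 10.
Given |C| = 17, check: VIOLATED.
This |C| is above the Plotkin bound, so no binary code with n = 38, d = 21 and 17 codewords exists.


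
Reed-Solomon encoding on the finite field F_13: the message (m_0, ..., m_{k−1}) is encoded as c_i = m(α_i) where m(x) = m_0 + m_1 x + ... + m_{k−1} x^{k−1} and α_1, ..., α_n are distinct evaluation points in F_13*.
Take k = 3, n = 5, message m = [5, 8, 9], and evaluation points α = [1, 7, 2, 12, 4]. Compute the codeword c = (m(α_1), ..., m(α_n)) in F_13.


c = [9, 8, 5, 6, 12]

Message polynomial: m(x) = 5 + 8·x + 9·x^2 (mod 13).
For each evaluation point α_i, compute m(α_i) mod 13:
  α_1 = 1: Horner steps 9 → 4 → 9, so m(1) = 9.
  α_2 = 7: Horner steps 9 → 6 → 8, so m(7) = 8.
  α_3 = 2: Horner steps 9 → 0 → 5, so m(2) = 5.
  α_4 = 12: Horner steps 9 → 12 → 6, so m(12) = 6.
  α_5 = 4: Horner steps 9 → 5 → 12, so m(4) = 12.
Codeword c = [9, 8, 5, 6, 12] ∈ F_13^5.


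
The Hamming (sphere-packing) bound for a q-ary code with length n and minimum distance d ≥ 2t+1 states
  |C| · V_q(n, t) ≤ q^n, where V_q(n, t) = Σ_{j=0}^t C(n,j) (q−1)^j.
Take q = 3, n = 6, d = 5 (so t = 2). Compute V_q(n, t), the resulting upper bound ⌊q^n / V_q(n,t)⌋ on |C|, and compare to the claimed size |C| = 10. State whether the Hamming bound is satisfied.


V_q(n, t) = 73, q^n = 729, Hamming bound = 9, |C| = 10 > bound (violated).

Step 1: Compute V_q(n, t) = Σ_{j=0}^2 C(n, j) (q−1)^j.
  j = 0: C(6,0)·(2)^0 = 1·1 = 1.
  j = 1: C(6,1)·(2)^1 = 6·2 = 12.
  j = 2: C(6,2)·(2)^2 = 15·4 = 60.
  V_q(n, t) = 1 + 12 + 60 = 73.
Step 2: q^n = 3^6 = 729.
Step 3: Hamming bound ⌊q^n / V_q(n,t)⌋ = ⌊729/73⌋ = 9.
Step 4: Compare |C| = 10 to 9: violated.
The claimed |C| lies above the Hamming bound, so no 3-ary code of length 6 with d ≥ 5 can have 10 codewords.


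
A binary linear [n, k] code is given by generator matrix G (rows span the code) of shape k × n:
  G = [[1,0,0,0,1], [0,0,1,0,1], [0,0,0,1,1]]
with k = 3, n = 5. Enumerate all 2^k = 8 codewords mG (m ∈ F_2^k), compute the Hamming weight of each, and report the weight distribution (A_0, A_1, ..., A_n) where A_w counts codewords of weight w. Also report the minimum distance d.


Weight distribution: A_0 = 1, A_2 = 6, A_4 = 1. Minimum distance d = 2.

Enumerate all 2^3 = 8 messages m ∈ F_2^3.
For each, compute codeword c = mG in F_2^5, then tally its weight.
  m = 000 → c = 00000, weight = 0.
  m = 100 → c = 10001, weight = 2.
  m = 010 → c = 00101, weight = 2.
  m = 110 → c = 10100, weight = 2.
  m = 001 → c = 00011, weight = 2.
  m = 101 → c = 10010, weight = 2.
  m = 011 → c = 00110, weight = 2.
  m = 111 → c = 10111, weight = 4.
Tally weights:
  weight 0: 1 codewords.
  weight 2: 6 codewords.
  weight 4: 1 codewords.
Minimum distance d = smallest w > 0 with A_w > 0 = 2.
Sanity: Σ A_w = 8 = 2^3 = 8 ✓.


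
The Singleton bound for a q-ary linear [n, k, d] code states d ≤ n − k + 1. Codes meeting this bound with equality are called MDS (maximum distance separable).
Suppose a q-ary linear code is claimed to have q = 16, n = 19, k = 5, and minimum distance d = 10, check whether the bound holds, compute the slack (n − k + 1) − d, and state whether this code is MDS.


Singleton RHS = n − k + 1 = 15, slack = 5, bound satisfied, not MDS.

Singleton bound: d ≤ n − k + 1.
Here n = 19, k = 5, so n − k + 1 = 15.
Given d = 10, check d ≤ 15: YES.
Slack = (n − k + 1) − d = 5.
The code is NOT MDS (slack = 5 > 0).
Description: the claimed parameters are [19, 5, 10]_16; such a code would be non-MDS.


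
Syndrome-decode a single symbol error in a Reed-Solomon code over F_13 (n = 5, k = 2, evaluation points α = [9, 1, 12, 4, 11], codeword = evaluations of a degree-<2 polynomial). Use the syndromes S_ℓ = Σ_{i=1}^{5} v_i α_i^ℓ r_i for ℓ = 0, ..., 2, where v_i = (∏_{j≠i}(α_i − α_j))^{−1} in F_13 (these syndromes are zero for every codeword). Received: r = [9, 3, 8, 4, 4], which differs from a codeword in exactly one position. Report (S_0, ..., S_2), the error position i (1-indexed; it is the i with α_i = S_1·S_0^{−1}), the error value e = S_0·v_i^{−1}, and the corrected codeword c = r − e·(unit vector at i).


S = (3, 12, 9), error at position 4, error magnitude e = 2, c = [9, 3, 8, 2, 4].

Step 1: column multipliers v_i = (∏_{j≠i}(α_i − α_j))^{−1} mod 13.
  i = 1 (α = 9): (9−1)(9−12)(9−4)(9−11) = 8·(−3)·5·(−2) = 240 ≡ 6, so v_1 = 6^{−1} = 11 (mod 13).
  i = 2 (α = 1): (1−9)(1−12)(1−4)(1−11) = (−8)·(−11)·(−3)·(−10) = 2640 ≡ 1, so v_2 = 1^{−1} = 1 (mod 13).
  i = 3 (α = 12): (12−9)(12−1)(12−4)(12−11) = 3·11·8·1 = 264 ≡ 4, so v_3 = 4^{−1} = 10 (mod 13).
  i = 4 (α = 4): (4−9)(4−1)(4−12)(4−11) = (−5)·3·(−8)·(−7) = −840 ≡ 5, so v_4 = 5^{−1} = 8 (mod 13).
  i = 5 (α = 11): (11−9)(11−1)(11−12)(11−4) = 2·10·(−1)·7 = −140 ≡ 3, so v_5 = 3^{−1} = 9 (mod 13).
  v = [11, 1, 10, 8, 9].
Step 2: syndromes of r = [9, 3, 8, 4, 4] (all sums mod 13).
  S_0 = Σ v_i r_i = 11·9 + 1·3 + 10·8 + 8·4 + 9·4 = 250 ≡ 3.
  S_1 = Σ v_i α_i r_i = 11·9·9 + 1·1·3 + 10·12·8 + 8·4·4 + 9·11·4 = 2378 ≡ 12.
  α_i^2 mod 13 = [3, 1, 1, 3, 4].
  S_2 = Σ v_i α_i^2 r_i = 11·3·9 + 1·1·3 + 10·1·8 + 8·3·4 + 9·4·4 = 620 ≡ 9.
  S = (3, 12, 9) ≠ 0, so r is not a codeword (an error is present).
Step 3: locate the error. For a single error e at position i, S_ℓ = v_i·e·α_i^ℓ, so α_err = S_1/S_0.
  S_0^{−1} = 3^{−1} = 9 (mod 13), so α_err = 12·9 = 108 ≡ 4 = α_4. Error position i = 4.
  Consistency check: S_2/S_1 = 9·12 = 108 ≡ 4 = α_err ✓ (single-error assumption holds).
Step 4: error magnitude e = S_0/v_4 = S_0·∏_{j≠4}(α_4 − α_j) = 3·5 = 15 ≡ 2 (mod 13).
Step 5: correct position 4: c_4 = r_4 − e = 4 − 2 ≡ 2 (mod 13). Hence c = [9, 3, 8, 2, 4].
  Check: interpolating c through the α_i gives m(x) = 12 + 4·x (degree < 2) with m(α_i) = c_i for every i, so c is indeed a codeword.
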